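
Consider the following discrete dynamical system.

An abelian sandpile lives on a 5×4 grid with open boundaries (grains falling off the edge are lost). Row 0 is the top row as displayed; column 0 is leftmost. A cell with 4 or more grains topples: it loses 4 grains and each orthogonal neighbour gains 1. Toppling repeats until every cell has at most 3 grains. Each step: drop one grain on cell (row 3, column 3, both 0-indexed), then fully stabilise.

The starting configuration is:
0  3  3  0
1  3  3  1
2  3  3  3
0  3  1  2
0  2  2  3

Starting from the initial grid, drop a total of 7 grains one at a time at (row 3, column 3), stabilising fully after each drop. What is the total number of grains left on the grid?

k=0  0  3  3  0
1  3  3  1
2  3  3  3
0  3  1  2
0  2  2  3
k=1  0  3  3  0
1  3  3  1
2  3  3  3
0  3  1  3
0  2  2  3
k=2  1  1  1  1
2  2  2  3
3  2  3  1
1  2  1  3
1  0  1  1
k=3  1  1  1  1
2  2  2  3
3  2  3  2
1  2  2  0
1  0  1  2
k=4  1  1  1  1
2  2  2  3
3  2  3  2
1  2  2  1
1  0  1  2
k=5  1  1  1  1
2  2  2  3
3  2  3  2
1  2  2  2
1  0  1  2
k=6  1  1  1  1
2  2  2  3
3  2  3  2
1  2  2  3
1  0  1  2
k=7  1  1  1  1
2  2  2  3
3  2  3  3
1  2  3  0
1  0  1  3

35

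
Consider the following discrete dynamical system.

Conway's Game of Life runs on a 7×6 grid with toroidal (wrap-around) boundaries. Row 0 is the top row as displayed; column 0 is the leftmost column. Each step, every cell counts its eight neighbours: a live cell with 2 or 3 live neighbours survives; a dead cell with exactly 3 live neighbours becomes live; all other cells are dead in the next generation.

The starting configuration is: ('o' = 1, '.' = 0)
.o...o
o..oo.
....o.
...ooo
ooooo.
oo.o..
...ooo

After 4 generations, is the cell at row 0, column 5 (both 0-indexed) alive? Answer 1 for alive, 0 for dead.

step 0: .o...o
o..oo.
....o.
...ooo
ooooo.
oo.o..
...ooo
step 1: ..o...
o..oo.
......
oo....
......
......
.o.o.o
step 2: ooo..o
...o..
oo...o
......
......
......
..o...
step 3: oooo..
....o.
o.....
o.....
......
......
o.o...
step 4: o.oo.o
o.oo.o
.....o
......
......
......
o.oo..

1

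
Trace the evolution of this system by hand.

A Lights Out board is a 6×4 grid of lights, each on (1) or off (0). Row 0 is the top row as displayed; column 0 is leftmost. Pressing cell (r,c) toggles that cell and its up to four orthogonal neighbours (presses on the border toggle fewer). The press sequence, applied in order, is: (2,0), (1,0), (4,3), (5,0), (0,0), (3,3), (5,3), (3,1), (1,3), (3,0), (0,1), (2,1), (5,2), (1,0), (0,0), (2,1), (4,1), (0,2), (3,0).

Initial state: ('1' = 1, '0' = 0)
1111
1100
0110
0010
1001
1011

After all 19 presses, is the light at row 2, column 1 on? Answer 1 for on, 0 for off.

1

k=0  1111
1100
0110
0010
1001
1011
k=1  1111
0100
1010
1010
1001
1011
k=2  0111
1000
0010
1010
1001
1011
k=3  0111
1000
0010
1011
1010
1010
k=4  0111
1000
0010
1011
0010
0110
k=5  1011
0000
0010
1011
0010
0110
k=6  1011
0000
0011
1000
0011
0110
k=7  1011
0000
0011
1000
0010
0101
k=8  1011
0000
0111
0110
0110
0101
k=9  1010
0011
0110
0110
0110
0101
k=10  1010
0011
1110
1010
1110
0101
k=11  0100
0111
1110
1010
1110
0101
k=12  0100
0011
0000
1110
1110
0101
k=13  0100
0011
0000
1110
1100
0010
k=14  1100
1111
1000
1110
1100
0010
k=15  0000
0111
1000
1110
1100
0010
k=16  0000
0011
0110
1010
1100
0010
k=17  0000
0011
0110
1110
0010
0110
k=18  0111
0001
0110
1110
0010
0110
k=19  0111
0001
1110
0010
1010
0110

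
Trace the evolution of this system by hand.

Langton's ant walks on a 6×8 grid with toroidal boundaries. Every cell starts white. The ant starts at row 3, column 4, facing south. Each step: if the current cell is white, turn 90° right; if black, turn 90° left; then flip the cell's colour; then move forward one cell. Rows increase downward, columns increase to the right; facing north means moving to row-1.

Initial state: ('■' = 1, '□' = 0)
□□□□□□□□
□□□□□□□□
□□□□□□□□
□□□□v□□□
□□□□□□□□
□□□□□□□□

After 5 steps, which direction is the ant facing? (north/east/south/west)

gen 0: □□□□□□□□
□□□□□□□□
□□□□□□□□
□□□□v□□□
□□□□□□□□
□□□□□□□□
gen 1: □□□□□□□□
□□□□□□□□
□□□□□□□□
□□□<■□□□
□□□□□□□□
□□□□□□□□
gen 2: □□□□□□□□
□□□□□□□□
□□□^□□□□
□□□■■□□□
□□□□□□□□
□□□□□□□□
gen 3: □□□□□□□□
□□□□□□□□
□□□■>□□□
□□□■■□□□
□□□□□□□□
□□□□□□□□
gen 4: □□□□□□□□
□□□□□□□□
□□□■■□□□
□□□■v□□□
□□□□□□□□
□□□□□□□□
gen 5: □□□□□□□□
□□□□□□□□
□□□■■□□□
□□□■□>□□
□□□□□□□□
□□□□□□□□

east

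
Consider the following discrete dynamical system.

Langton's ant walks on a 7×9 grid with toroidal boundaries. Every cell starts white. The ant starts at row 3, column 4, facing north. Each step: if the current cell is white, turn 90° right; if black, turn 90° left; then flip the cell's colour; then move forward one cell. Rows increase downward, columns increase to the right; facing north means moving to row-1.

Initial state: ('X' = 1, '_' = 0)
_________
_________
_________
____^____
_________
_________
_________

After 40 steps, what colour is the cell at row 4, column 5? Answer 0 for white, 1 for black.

t=0: _________
_________
_________
____^____
_________
_________
_________
t=1: _________
_________
_________
____X>___
_________
_________
_________
t=2: _________
_________
_________
____XX___
_____v___
_________
_________
t=3: _________
_________
_________
____XX___
____<X___
_________
_________
t=4: _________
_________
_________
____^X___
____XX___
_________
_________
t=5: _________
_________
_________
___<_X___
____XX___
_________
_________
t=6: _________
_________
___^_____
___X_X___
____XX___
_________
_________
t=7: _________
_________
___X>____
___X_X___
____XX___
_________
_________
t=8: _________
_________
___XX____
___XvX___
____XX___
_________
_________
t=9: _________
_________
___XX____
___<XX___
____XX___
_________
_________
t=10: _________
_________
___XX____
____XX___
___vXX___
_________
_________
t=11: _________
_________
___XX____
____XX___
__<XXX___
_________
_________
t=12: _________
_________
___XX____
__^_XX___
__XXXX___
_________
_________
t=13: _________
_________
___XX____
__X>XX___
__XXXX___
_________
_________
t=14: _________
_________
___XX____
__XXXX___
__XvXX___
_________
_________
t=15: _________
_________
___XX____
__XXXX___
__X_>X___
_________
_________
t=16: _________
_________
___XX____
__XX^X___
__X__X___
_________
_________
t=17: _________
_________
___XX____
__X<_X___
__X__X___
_________
_________
t=18: _________
_________
___XX____
__X__X___
__Xv_X___
_________
_________
t=19: _________
_________
___XX____
__X__X___
__<X_X___
_________
_________
t=20: _________
_________
___XX____
__X__X___
___X_X___
__v______
_________
t=21: _________
_________
___XX____
__X__X___
___X_X___
_<X______
_________
t=22: _________
_________
___XX____
__X__X___
_^_X_X___
_XX______
_________
t=23: _________
_________
___XX____
__X__X___
_X>X_X___
_XX______
_________
t=24: _________
_________
___XX____
__X__X___
_XXX_X___
_Xv______
_________
t=25: _________
_________
___XX____
__X__X___
_XXX_X___
_X_>_____
_________
t=26: _________
_________
___XX____
__X__X___
_XXX_X___
_X_X_____
___v_____
t=27: _________
_________
___XX____
__X__X___
_XXX_X___
_X_X_____
__<X_____
t=28: _________
_________
___XX____
__X__X___
_XXX_X___
_X^X_____
__XX_____
t=29: _________
_________
___XX____
__X__X___
_XXX_X___
_XX>_____
__XX_____
t=30: _________
_________
___XX____
__X__X___
_XX^_X___
_XX______
__XX_____
t=31: _________
_________
___XX____
__X__X___
_X<__X___
_XX______
__XX_____
t=32: _________
_________
___XX____
__X__X___
_X___X___
_Xv______
__XX_____
t=33: _________
_________
___XX____
__X__X___
_X___X___
_X_>_____
__XX_____
t=34: _________
_________
___XX____
__X__X___
_X___X___
_X_X_____
__Xv_____
t=35: _________
_________
___XX____
__X__X___
_X___X___
_X_X_____
__X_>____
t=36: ____v____
_________
___XX____
__X__X___
_X___X___
_X_X_____
__X_X____
t=37: ___<X____
_________
___XX____
__X__X___
_X___X___
_X_X_____
__X_X____
t=38: ___XX____
_________
___XX____
__X__X___
_X___X___
_X_X_____
__X^X____
t=39: ___XX____
_________
___XX____
__X__X___
_X___X___
_X_X_____
__XX>____
t=40: ___XX____
_________
___XX____
__X__X___
_X___X___
_X_X^____
__XX_____

1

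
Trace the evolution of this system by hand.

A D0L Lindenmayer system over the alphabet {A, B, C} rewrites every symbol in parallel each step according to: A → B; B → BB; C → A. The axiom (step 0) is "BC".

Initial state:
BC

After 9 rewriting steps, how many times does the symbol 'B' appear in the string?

t=0: BC
t=1: BBA
t=2: BBBBB
t=3: BBBBBBBBBB
t=4: BBBBBBBBBBBBBBBBBBBB
t=5: BBBBBBBBBBBBBBBBBBBBBBBBBBBBBBBBBBBBBBBB
t=6: BBBBBBBBBBBBBBBBBBBBBBBBBBBBBBBBBBBBBBBBBBBBBBBBBBBBBBBBBBBBBBBBBBBBBBBBBBBBBBBB
t=7: BBBBBBBBBBBBBBBBBBBBBBBBBBBBBBBBBBBBBBBBBBBBBBBBBBBBBBBBBB…BBBBBBBBBBBBBBBBBBBBBBBBBBBBBBBBBBBBBBBBBBBBBBBBBBBBBBBBBB  (len 160)
t=8: BBBBBBBBBBBBBBBBBBBBBBBBBBBBBBBBBBBBBBBBBBBBBBBBBBBBBBBBBB…BBBBBBBBBBBBBBBBBBBBBBBBBBBBBBBBBBBBBBBBBBBBBBBBBBBBBBBBBB  (len 320)
t=9: BBBBBBBBBBBBBBBBBBBBBBBBBBBBBBBBBBBBBBBBBBBBBBBBBBBBBBBBBB…BBBBBBBBBBBBBBBBBBBBBBBBBBBBBBBBBBBBBBBBBBBBBBBBBBBBBBBBBB  (len 640)

640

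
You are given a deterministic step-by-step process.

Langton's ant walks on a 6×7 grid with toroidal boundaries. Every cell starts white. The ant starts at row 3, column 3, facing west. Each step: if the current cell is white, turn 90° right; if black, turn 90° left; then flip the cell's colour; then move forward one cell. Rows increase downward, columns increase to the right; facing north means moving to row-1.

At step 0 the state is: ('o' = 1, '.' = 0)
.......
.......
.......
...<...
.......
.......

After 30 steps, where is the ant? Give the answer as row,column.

gen 0: .......
.......
.......
...<...
.......
.......
gen 1: .......
.......
...^...
...o...
.......
.......
gen 2: .......
.......
...o>..
...o...
.......
.......
gen 3: .......
.......
...oo..
...ov..
.......
.......
gen 4: .......
.......
...oo..
...<o..
.......
.......
gen 5: .......
.......
...oo..
....o..
...v...
.......
gen 6: .......
.......
...oo..
....o..
..<o...
.......
gen 7: .......
.......
...oo..
..^.o..
..oo...
.......
gen 8: .......
.......
...oo..
..o>o..
..oo...
.......
gen 9: .......
.......
...oo..
..ooo..
..ov...
.......
gen 10: .......
.......
...oo..
..ooo..
..o.>..
.......
gen 11: .......
.......
...oo..
..ooo..
..o.o..
....v..
gen 12: .......
.......
...oo..
..ooo..
..o.o..
...<o..
gen 13: .......
.......
...oo..
..ooo..
..o^o..
...oo..
gen 14: .......
.......
...oo..
..ooo..
..oo>..
...oo..
gen 15: .......
.......
...oo..
..oo^..
..oo...
...oo..
gen 16: .......
.......
...oo..
..o<...
..oo...
...oo..
gen 17: .......
.......
...oo..
..o....
..ov...
...oo..
gen 18: .......
.......
...oo..
..o....
..o.>..
...oo..
gen 19: .......
.......
...oo..
..o....
..o.o..
...ov..
gen 20: .......
.......
...oo..
..o....
..o.o..
...o.>.
gen 21: .....v.
.......
...oo..
..o....
..o.o..
...o.o.
gen 22: ....<o.
.......
...oo..
..o....
..o.o..
...o.o.
gen 23: ....oo.
.......
...oo..
..o....
..o.o..
...o^o.
gen 24: ....oo.
.......
...oo..
..o....
..o.o..
...oo>.
gen 25: ....oo.
.......
...oo..
..o....
..o.o^.
...oo..
gen 26: ....oo.
.......
...oo..
..o....
..o.oo>
...oo..
gen 27: ....oo.
.......
...oo..
..o....
..o.ooo
...oo.v
gen 28: ....oo.
.......
...oo..
..o....
..o.ooo
...oo<o
gen 29: ....oo.
.......
...oo..
..o....
..o.o^o
...oooo
gen 30: ....oo.
.......
...oo..
..o....
..o.<.o
...oooo

4,4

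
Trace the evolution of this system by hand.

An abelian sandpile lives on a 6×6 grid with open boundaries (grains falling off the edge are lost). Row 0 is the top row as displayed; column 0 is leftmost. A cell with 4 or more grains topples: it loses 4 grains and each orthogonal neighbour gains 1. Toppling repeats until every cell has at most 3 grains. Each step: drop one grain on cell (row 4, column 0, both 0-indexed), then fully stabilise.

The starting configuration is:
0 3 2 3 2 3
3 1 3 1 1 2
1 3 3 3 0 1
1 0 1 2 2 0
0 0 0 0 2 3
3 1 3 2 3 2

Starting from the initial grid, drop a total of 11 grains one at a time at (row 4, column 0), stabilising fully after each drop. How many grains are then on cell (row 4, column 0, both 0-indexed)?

1

step 0: 0 3 2 3 2 3
3 1 3 1 1 2
1 3 3 3 0 1
1 0 1 2 2 0
0 0 0 0 2 3
3 1 3 2 3 2
step 1: 0 3 2 3 2 3
3 1 3 1 1 2
1 3 3 3 0 1
1 0 1 2 2 0
1 0 0 0 2 3
3 1 3 2 3 2
step 2: 0 3 2 3 2 3
3 1 3 1 1 2
1 3 3 3 0 1
1 0 1 2 2 0
2 0 0 0 2 3
3 1 3 2 3 2
step 3: 0 3 2 3 2 3
3 1 3 1 1 2
1 3 3 3 0 1
1 0 1 2 2 0
3 0 0 0 2 3
3 1 3 2 3 2
step 4: 0 3 2 3 2 3
3 1 3 1 1 2
1 3 3 3 0 1
2 0 1 2 2 0
1 1 0 0 2 3
0 2 3 2 3 2
step 5: 0 3 2 3 2 3
3 1 3 1 1 2
1 3 3 3 0 1
2 0 1 2 2 0
2 1 0 0 2 3
0 2 3 2 3 2
step 6: 0 3 2 3 2 3
3 1 3 1 1 2
1 3 3 3 0 1
2 0 1 2 2 0
3 1 0 0 2 3
0 2 3 2 3 2
step 7: 0 3 2 3 2 3
3 1 3 1 1 2
1 3 3 3 0 1
3 0 1 2 2 0
0 2 0 0 2 3
1 2 3 2 3 2
step 8: 0 3 2 3 2 3
3 1 3 1 1 2
1 3 3 3 0 1
3 0 1 2 2 0
1 2 0 0 2 3
1 2 3 2 3 2
step 9: 0 3 2 3 2 3
3 1 3 1 1 2
1 3 3 3 0 1
3 0 1 2 2 0
2 2 0 0 2 3
1 2 3 2 3 2
step 10: 0 3 2 3 2 3
3 1 3 1 1 2
1 3 3 3 0 1
3 0 1 2 2 0
3 2 0 0 2 3
1 2 3 2 3 2
step 11: 0 3 2 3 2 3
3 1 3 1 1 2
2 3 3 3 0 1
0 1 1 2 2 0
1 3 0 0 2 3
2 2 3 2 3 2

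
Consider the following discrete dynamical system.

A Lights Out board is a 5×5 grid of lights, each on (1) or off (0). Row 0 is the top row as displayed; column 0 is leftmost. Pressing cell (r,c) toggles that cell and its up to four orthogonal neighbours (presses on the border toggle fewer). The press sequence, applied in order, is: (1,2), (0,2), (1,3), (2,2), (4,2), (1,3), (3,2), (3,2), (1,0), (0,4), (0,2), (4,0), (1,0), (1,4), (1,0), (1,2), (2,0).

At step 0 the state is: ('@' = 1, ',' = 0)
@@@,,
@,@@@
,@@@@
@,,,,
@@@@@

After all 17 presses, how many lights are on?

10

step 0: @@@,,
@,@@@
,@@@@
@,,,,
@@@@@
step 1: @@,,,
@@,,@
,@,@@
@,,,,
@@@@@
step 2: @,@@,
@@@,@
,@,@@
@,,,,
@@@@@
step 3: @,@,,
@@,@,
,@,,@
@,,,,
@@@@@
step 4: @,@,,
@@@@,
,,@@@
@,@,,
@@@@@
step 5: @,@,,
@@@@,
,,@@@
@,,,,
@,,,@
step 6: @,@@,
@@,,@
,,@,@
@,,,,
@,,,@
step 7: @,@@,
@@,,@
,,,,@
@@@@,
@,@,@
step 8: @,@@,
@@,,@
,,@,@
@,,,,
@,,,@
step 9: ,,@@,
,,,,@
@,@,@
@,,,,
@,,,@
step 10: ,,@,@
,,,,,
@,@,@
@,,,,
@,,,@
step 11: ,@,@@
,,@,,
@,@,@
@,,,,
@,,,@
step 12: ,@,@@
,,@,,
@,@,@
,,,,,
,@,,@
step 13: @@,@@
@@@,,
,,@,@
,,,,,
,@,,@
step 14: @@,@,
@@@@@
,,@,,
,,,,,
,@,,@
step 15: ,@,@,
,,@@@
@,@,,
,,,,,
,@,,@
step 16: ,@@@,
,@,,@
@,,,,
,,,,,
,@,,@
step 17: ,@@@,
@@,,@
,@,,,
@,,,,
,@,,@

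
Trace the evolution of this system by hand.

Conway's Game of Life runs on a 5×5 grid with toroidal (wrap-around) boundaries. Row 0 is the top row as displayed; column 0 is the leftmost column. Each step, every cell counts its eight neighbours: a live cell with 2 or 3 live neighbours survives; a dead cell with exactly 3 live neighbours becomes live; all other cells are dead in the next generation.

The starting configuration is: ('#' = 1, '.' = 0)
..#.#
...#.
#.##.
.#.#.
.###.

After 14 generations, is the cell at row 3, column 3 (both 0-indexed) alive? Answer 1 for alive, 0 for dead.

[0] ..#.#
...#.
#.##.
.#.#.
.###.
[1] .#..#
.#...
.#.#.
#....
##..#
[2] .##.#
.#...
###..
..#..
.#..#
[3] .###.
...#.
#.#..
..##.
.#...
[4] .#.#.
...##
.##.#
..##.
.#...
[5] #..##
.#..#
##..#
#..#.
.#.#.
[6] .#.#.
.##..
.###.
...#.
.#.#.
[7] ##.#.
#....
.#.#.
.#.##
...##
[8] ####.
#....
.#.#.
.....
.#...
[9] #.#.#
#..#.
.....
..#..
##...
[10] ..##.
##.#.
.....
.#...
#.###
[11] .....
.#.##
###..
#####
#...#
[12] ...#.
.#.##
.....
.....
..#..
[13] ...##
..###
.....
.....
.....
[14] ..#.#
..#.#
...#.
.....
.....

0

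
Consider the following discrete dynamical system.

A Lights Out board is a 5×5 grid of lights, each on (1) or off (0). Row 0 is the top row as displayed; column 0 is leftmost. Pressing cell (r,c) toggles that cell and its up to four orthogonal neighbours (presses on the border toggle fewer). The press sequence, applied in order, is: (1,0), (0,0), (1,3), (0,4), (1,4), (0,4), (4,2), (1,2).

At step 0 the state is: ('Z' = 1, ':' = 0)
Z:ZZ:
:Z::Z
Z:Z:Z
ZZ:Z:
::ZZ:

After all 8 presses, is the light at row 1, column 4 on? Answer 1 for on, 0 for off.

1

k=0  Z:ZZ:
:Z::Z
Z:Z:Z
ZZ:Z:
::ZZ:
k=1  ::ZZ:
Z:::Z
::Z:Z
ZZ:Z:
::ZZ:
k=2  ZZZZ:
::::Z
::Z:Z
ZZ:Z:
::ZZ:
k=3  ZZZ::
::ZZ:
::ZZZ
ZZ:Z:
::ZZ:
k=4  ZZZZZ
::ZZZ
::ZZZ
ZZ:Z:
::ZZ:
k=5  ZZZZ:
::Z::
::ZZ:
ZZ:Z:
::ZZ:
k=6  ZZZ:Z
::Z:Z
::ZZ:
ZZ:Z:
::ZZ:
k=7  ZZZ:Z
::Z:Z
::ZZ:
ZZZZ:
:Z:::
k=8  ZZ::Z
:Z:ZZ
:::Z:
ZZZZ:
:Z:::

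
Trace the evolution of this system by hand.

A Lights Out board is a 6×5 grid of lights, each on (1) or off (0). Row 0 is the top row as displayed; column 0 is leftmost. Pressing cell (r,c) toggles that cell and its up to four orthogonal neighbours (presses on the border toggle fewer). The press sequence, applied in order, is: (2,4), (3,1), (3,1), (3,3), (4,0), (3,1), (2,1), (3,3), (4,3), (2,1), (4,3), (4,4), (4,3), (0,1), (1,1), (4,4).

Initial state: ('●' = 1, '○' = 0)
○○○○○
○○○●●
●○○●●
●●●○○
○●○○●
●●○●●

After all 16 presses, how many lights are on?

15

gen 0: ○○○○○
○○○●●
●○○●●
●●●○○
○●○○●
●●○●●
gen 1: ○○○○○
○○○●○
●○○○○
●●●○●
○●○○●
●●○●●
gen 2: ○○○○○
○○○●○
●●○○○
○○○○●
○○○○●
●●○●●
gen 3: ○○○○○
○○○●○
●○○○○
●●●○●
○●○○●
●●○●●
gen 4: ○○○○○
○○○●○
●○○●○
●●○●○
○●○●●
●●○●●
gen 5: ○○○○○
○○○●○
●○○●○
○●○●○
●○○●●
○●○●●
gen 6: ○○○○○
○○○●○
●●○●○
●○●●○
●●○●●
○●○●●
gen 7: ○○○○○
○●○●○
○○●●○
●●●●○
●●○●●
○●○●●
gen 8: ○○○○○
○●○●○
○○●○○
●●○○●
●●○○●
○●○●●
gen 9: ○○○○○
○●○●○
○○●○○
●●○●●
●●●●○
○●○○●
gen 10: ○○○○○
○○○●○
●●○○○
●○○●●
●●●●○
○●○○●
gen 11: ○○○○○
○○○●○
●●○○○
●○○○●
●●○○●
○●○●●
gen 12: ○○○○○
○○○●○
●●○○○
●○○○○
●●○●○
○●○●○
gen 13: ○○○○○
○○○●○
●●○○○
●○○●○
●●●○●
○●○○○
gen 14: ●●●○○
○●○●○
●●○○○
●○○●○
●●●○●
○●○○○
gen 15: ●○●○○
●○●●○
●○○○○
●○○●○
●●●○●
○●○○○
gen 16: ●○●○○
●○●●○
●○○○○
●○○●●
●●●●○
○●○○●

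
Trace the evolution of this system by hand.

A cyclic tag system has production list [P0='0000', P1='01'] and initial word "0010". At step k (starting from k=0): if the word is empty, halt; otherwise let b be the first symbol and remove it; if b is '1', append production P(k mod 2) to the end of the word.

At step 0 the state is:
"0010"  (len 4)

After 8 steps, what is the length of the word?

0) "0010"  (len 4)
1) "010"  (len 3)
2) "10"  (len 2)
3) "00000"  (len 5)
4) "0000"  (len 4)
5) "000"  (len 3)
6) "00"  (len 2)
7) "0"  (len 1)
8) (halted — word empty)

0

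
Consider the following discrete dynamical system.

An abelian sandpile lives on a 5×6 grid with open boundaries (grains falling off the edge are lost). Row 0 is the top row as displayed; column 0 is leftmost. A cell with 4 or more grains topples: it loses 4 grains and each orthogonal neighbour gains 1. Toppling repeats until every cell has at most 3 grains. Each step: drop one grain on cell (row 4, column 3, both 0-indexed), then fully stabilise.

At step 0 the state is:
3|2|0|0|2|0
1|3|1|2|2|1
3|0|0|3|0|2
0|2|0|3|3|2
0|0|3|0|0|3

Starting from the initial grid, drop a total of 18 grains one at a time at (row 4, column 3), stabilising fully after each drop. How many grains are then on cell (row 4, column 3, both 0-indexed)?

k=0  3|2|0|0|2|0
1|3|1|2|2|1
3|0|0|3|0|2
0|2|0|3|3|2
0|0|3|0|0|3
k=1  3|2|0|0|2|0
1|3|1|2|2|1
3|0|0|3|0|2
0|2|0|3|3|2
0|0|3|1|0|3
k=2  3|2|0|0|2|0
1|3|1|2|2|1
3|0|0|3|0|2
0|2|0|3|3|2
0|0|3|2|0|3
k=3  3|2|0|0|2|0
1|3|1|2|2|1
3|0|0|3|0|2
0|2|0|3|3|2
0|0|3|3|0|3
k=4  3|2|0|0|2|0
1|3|1|3|2|1
3|0|1|0|2|2
0|2|2|2|0|3
0|1|0|2|2|3
k=5  3|2|0|0|2|0
1|3|1|3|2|1
3|0|1|0|2|2
0|2|2|2|0|3
0|1|0|3|2|3
k=6  3|2|0|0|2|0
1|3|1|3|2|1
3|0|1|0|2|2
0|2|2|3|0|3
0|1|1|0|3|3
k=7  3|2|0|0|2|0
1|3|1|3|2|1
3|0|1|0|2|2
0|2|2|3|0|3
0|1|1|1|3|3
k=8  3|2|0|0|2|0
1|3|1|3|2|1
3|0|1|0|2|2
0|2|2|3|0|3
0|1|1|2|3|3
k=9  3|2|0|0|2|0
1|3|1|3|2|1
3|0|1|0|2|2
0|2|2|3|0|3
0|1|1|3|3|3
k=10  3|2|0|0|2|0
1|3|1|3|2|1
3|0|1|1|2|3
0|2|3|0|3|0
0|1|2|2|1|1
k=11  3|2|0|0|2|0
1|3|1|3|2|1
3|0|1|1|2|3
0|2|3|0|3|0
0|1|2|3|1|1
k=12  3|2|0|0|2|0
1|3|1|3|2|1
3|0|1|1|2|3
0|2|3|1|3|0
0|1|3|0|2|1
k=13  3|2|0|0|2|0
1|3|1|3|2|1
3|0|1|1|2|3
0|2|3|1|3|0
0|1|3|1|2|1
k=14  3|2|0|0|2|0
1|3|1|3|2|1
3|0|1|1|2|3
0|2|3|1|3|0
0|1|3|2|2|1
k=15  3|2|0|0|2|0
1|3|1|3|2|1
3|0|1|1|2|3
0|2|3|1|3|0
0|1|3|3|2|1
k=16  3|2|0|0|2|0
1|3|1|3|2|1
3|0|2|1|2|3
0|3|0|3|3|0
0|2|1|1|3|1
k=17  3|2|0|0|2|0
1|3|1|3|2|1
3|0|2|1|2|3
0|3|0|3|3|0
0|2|1|2|3|1
k=18  3|2|0|0|2|0
1|3|1|3|2|1
3|0|2|1|2|3
0|3|0|3|3|0
0|2|1|3|3|1

3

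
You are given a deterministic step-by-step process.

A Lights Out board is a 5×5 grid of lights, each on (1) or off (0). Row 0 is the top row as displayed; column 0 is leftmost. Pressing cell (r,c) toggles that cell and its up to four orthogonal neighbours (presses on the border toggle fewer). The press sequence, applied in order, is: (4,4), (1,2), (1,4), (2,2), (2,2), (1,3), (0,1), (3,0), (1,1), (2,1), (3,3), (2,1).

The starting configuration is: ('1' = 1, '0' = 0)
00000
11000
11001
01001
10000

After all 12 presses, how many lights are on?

11

[0] 00000
11000
11001
01001
10000
[1] 00000
11000
11001
01000
10011
[2] 00100
10110
11101
01000
10011
[3] 00101
10101
11100
01000
10011
[4] 00101
10001
10010
01100
10011
[5] 00101
10101
11100
01000
10011
[6] 00111
10010
11110
01000
10011
[7] 11011
11010
11110
01000
10011
[8] 11011
11010
01110
10000
00011
[9] 10011
00110
00110
10000
00011
[10] 10011
01110
11010
11000
00011
[11] 10011
01110
11000
11111
00001
[12] 10011
00110
00100
10111
00001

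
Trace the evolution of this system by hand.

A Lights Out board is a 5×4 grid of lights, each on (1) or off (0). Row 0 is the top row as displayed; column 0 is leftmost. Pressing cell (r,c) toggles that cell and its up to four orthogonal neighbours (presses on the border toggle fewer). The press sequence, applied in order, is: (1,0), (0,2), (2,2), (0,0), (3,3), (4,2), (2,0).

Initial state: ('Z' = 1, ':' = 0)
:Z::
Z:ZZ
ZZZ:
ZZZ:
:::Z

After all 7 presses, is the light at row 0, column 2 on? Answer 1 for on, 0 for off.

1

gen 0: :Z::
Z:ZZ
ZZZ:
ZZZ:
:::Z
gen 1: ZZ::
:ZZZ
:ZZ:
ZZZ:
:::Z
gen 2: Z:ZZ
:Z:Z
:ZZ:
ZZZ:
:::Z
gen 3: Z:ZZ
:ZZZ
:::Z
ZZ::
:::Z
gen 4: :ZZZ
ZZZZ
:::Z
ZZ::
:::Z
gen 5: :ZZZ
ZZZZ
::::
ZZZZ
::::
gen 6: :ZZZ
ZZZZ
::::
ZZ:Z
:ZZZ
gen 7: :ZZZ
:ZZZ
ZZ::
:Z:Z
:ZZZ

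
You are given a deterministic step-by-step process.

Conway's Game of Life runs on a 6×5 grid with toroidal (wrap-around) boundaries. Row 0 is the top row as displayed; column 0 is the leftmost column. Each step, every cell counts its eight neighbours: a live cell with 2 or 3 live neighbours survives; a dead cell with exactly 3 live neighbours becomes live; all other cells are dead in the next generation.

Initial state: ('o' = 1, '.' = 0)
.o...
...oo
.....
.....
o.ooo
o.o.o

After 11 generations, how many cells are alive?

t=0: .o...
...oo
.....
.....
o.ooo
o.o.o
t=1: .oo..
.....
.....
...oo
o.o..
..o..
t=2: .oo..
.....
.....
...oo
.oo.o
..oo.
t=3: .ooo.
.....
.....
o.ooo
oo..o
o....
t=4: .oo..
..o..
...oo
..oo.
..o..
...o.
t=5: .ooo.
.oo..
....o
..o.o
..o..
.o.o.
t=6: o..o.
oo...
ooo..
.....
.oo..
.o.o.
t=7: o....
.....
o.o..
o....
.oo..
oo.oo
t=8: oo...
.o...
.o...
o.o..
..oo.
...oo
t=9: ooo.o
.oo..
ooo..
..oo.
.oo..
oo.oo
t=10: .....
....o
o....
o..o.
.....
.....
t=11: .....
.....
o....
....o
.....
.....

2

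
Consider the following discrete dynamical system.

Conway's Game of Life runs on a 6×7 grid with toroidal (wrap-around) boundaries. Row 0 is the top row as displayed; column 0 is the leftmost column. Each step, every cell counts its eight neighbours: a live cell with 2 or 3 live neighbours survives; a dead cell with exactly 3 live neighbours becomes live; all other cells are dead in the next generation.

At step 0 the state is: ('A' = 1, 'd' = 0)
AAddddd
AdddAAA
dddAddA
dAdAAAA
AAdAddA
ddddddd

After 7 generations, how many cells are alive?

step 0: AAddddd
AdddAAA
dddAddA
dAdAAAA
AAdAddA
ddddddd
step 1: AAdddAd
dAddAAd
ddAAddd
dAdAddd
dAdAddA
ddAdddA
step 2: AAAdAAd
AAdAAAA
dAdAddd
AAdAAdd
dAdAddd
ddAddAA
step 3: ddddddd
ddddddd
ddddddd
AAdAAdd
dAdAdAA
dddddAA
step 4: ddddddd
ddddddd
ddddddd
AAdAAAA
dAdAddd
AdddAAA
step 5: dddddAA
ddddddd
AdddAAA
AAdAAAA
dAdAddd
AdddAAA
step 6: AdddAdd
AdddAdd
dAdAddd
dAdAddd
dAdAddd
AdddAdd
step 7: AAdAAAA
AAdAAdd
AAdAAdd
AAdAAdd
AAdAAdd
AAdAAdd

26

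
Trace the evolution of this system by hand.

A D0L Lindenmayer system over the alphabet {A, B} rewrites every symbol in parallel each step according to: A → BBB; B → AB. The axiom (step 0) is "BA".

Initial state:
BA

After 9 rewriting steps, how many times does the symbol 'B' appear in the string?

[0] BA
[1] ABBBB
[2] BBBABABABAB
[3] ABABABBBBABBBBABBBBABBBBAB
[4] BBBABBBBABBBBABABABABBBBABABABABBBBABABABABBBBABABABABBBBAB
[5] ABABABBBBABABABABBBBABABABABBBBABBBBABBBBABBBBABABABABBBBA…BBBBABBBBABBBBABBBBABABABABBBBABBBBABBBBABBBBABABABABBBBAB  (len 137)
[6] BBBABBBBABBBBABABABABBBBABBBBABBBBABBBBABABABABBBBABBBBABB…BABABBBBABABABABBBBABABABABBBBABBBBABBBBABBBBABABABABBBBAB  (len 314)
[7] ABABABBBBABABABABBBBABABABABBBBABBBBABBBBABBBBABABABABBBBA…BABABBBBABABABABBBBABABABABBBBABBBBABBBBABBBBABABABABBBBAB  (len 725)
[8] BBBABBBBABBBBABABABABBBBABBBBABBBBABBBBABABABABBBBABBBBABB…BABABBBBABABABABBBBABABABABBBBABBBBABBBBABBBBABABABABBBBAB  (len 1667)
[9] ABABABBBBABABABABBBBABABABABBBBABBBBABBBBABBBBABABABABBBBA…BABABBBBABABABABBBBABABABABBBBABBBBABBBBABBBBABABABABBBBAB  (len 3842)

2683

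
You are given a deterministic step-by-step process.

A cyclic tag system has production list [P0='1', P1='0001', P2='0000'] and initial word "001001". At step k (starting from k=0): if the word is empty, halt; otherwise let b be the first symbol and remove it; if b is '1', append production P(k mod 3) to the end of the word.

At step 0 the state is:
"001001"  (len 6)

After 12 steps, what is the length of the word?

2

step 0: "001001"  (len 6)
step 1: "01001"  (len 5)
step 2: "1001"  (len 4)
step 3: "0010000"  (len 7)
step 4: "010000"  (len 6)
step 5: "10000"  (len 5)
step 6: "00000000"  (len 8)
step 7: "0000000"  (len 7)
step 8: "000000"  (len 6)
step 9: "00000"  (len 5)
step 10: "0000"  (len 4)
step 11: "000"  (len 3)
step 12: "00"  (len 2)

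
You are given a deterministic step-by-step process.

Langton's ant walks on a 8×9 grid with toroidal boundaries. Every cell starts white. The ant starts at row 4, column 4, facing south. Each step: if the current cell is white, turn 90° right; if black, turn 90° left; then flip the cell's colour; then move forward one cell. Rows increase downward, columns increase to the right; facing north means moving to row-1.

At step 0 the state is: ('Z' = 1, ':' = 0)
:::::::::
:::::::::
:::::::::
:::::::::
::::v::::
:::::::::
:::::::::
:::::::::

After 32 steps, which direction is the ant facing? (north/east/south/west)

north

gen 0: :::::::::
:::::::::
:::::::::
:::::::::
::::v::::
:::::::::
:::::::::
:::::::::
gen 1: :::::::::
:::::::::
:::::::::
:::::::::
:::<Z::::
:::::::::
:::::::::
:::::::::
gen 2: :::::::::
:::::::::
:::::::::
:::^:::::
:::ZZ::::
:::::::::
:::::::::
:::::::::
gen 3: :::::::::
:::::::::
:::::::::
:::Z>::::
:::ZZ::::
:::::::::
:::::::::
:::::::::
gen 4: :::::::::
:::::::::
:::::::::
:::ZZ::::
:::Zv::::
:::::::::
:::::::::
:::::::::
gen 5: :::::::::
:::::::::
:::::::::
:::ZZ::::
:::Z:>:::
:::::::::
:::::::::
:::::::::
gen 6: :::::::::
:::::::::
:::::::::
:::ZZ::::
:::Z:Z:::
:::::v:::
:::::::::
:::::::::
gen 7: :::::::::
:::::::::
:::::::::
:::ZZ::::
:::Z:Z:::
::::<Z:::
:::::::::
:::::::::
gen 8: :::::::::
:::::::::
:::::::::
:::ZZ::::
:::Z^Z:::
::::ZZ:::
:::::::::
:::::::::
gen 9: :::::::::
:::::::::
:::::::::
:::ZZ::::
:::ZZ>:::
::::ZZ:::
:::::::::
:::::::::
gen 10: :::::::::
:::::::::
:::::::::
:::ZZ^:::
:::ZZ::::
::::ZZ:::
:::::::::
:::::::::
gen 11: :::::::::
:::::::::
:::::::::
:::ZZZ>::
:::ZZ::::
::::ZZ:::
:::::::::
:::::::::
gen 12: :::::::::
:::::::::
:::::::::
:::ZZZZ::
:::ZZ:v::
::::ZZ:::
:::::::::
:::::::::
gen 13: :::::::::
:::::::::
:::::::::
:::ZZZZ::
:::ZZ<Z::
::::ZZ:::
:::::::::
:::::::::
gen 14: :::::::::
:::::::::
:::::::::
:::ZZ^Z::
:::ZZZZ::
::::ZZ:::
:::::::::
:::::::::
gen 15: :::::::::
:::::::::
:::::::::
:::Z<:Z::
:::ZZZZ::
::::ZZ:::
:::::::::
:::::::::
gen 16: :::::::::
:::::::::
:::::::::
:::Z::Z::
:::ZvZZ::
::::ZZ:::
:::::::::
:::::::::
gen 17: :::::::::
:::::::::
:::::::::
:::Z::Z::
:::Z:>Z::
::::ZZ:::
:::::::::
:::::::::
gen 18: :::::::::
:::::::::
:::::::::
:::Z:^Z::
:::Z::Z::
::::ZZ:::
:::::::::
:::::::::
gen 19: :::::::::
:::::::::
:::::::::
:::Z:Z>::
:::Z::Z::
::::ZZ:::
:::::::::
:::::::::
gen 20: :::::::::
:::::::::
::::::^::
:::Z:Z:::
:::Z::Z::
::::ZZ:::
:::::::::
:::::::::
gen 21: :::::::::
:::::::::
::::::Z>:
:::Z:Z:::
:::Z::Z::
::::ZZ:::
:::::::::
:::::::::
gen 22: :::::::::
:::::::::
::::::ZZ:
:::Z:Z:v:
:::Z::Z::
::::ZZ:::
:::::::::
:::::::::
gen 23: :::::::::
:::::::::
::::::ZZ:
:::Z:Z<Z:
:::Z::Z::
::::ZZ:::
:::::::::
:::::::::
gen 24: :::::::::
:::::::::
::::::^Z:
:::Z:ZZZ:
:::Z::Z::
::::ZZ:::
:::::::::
:::::::::
gen 25: :::::::::
:::::::::
:::::<:Z:
:::Z:ZZZ:
:::Z::Z::
::::ZZ:::
:::::::::
:::::::::
gen 26: :::::::::
:::::^:::
:::::Z:Z:
:::Z:ZZZ:
:::Z::Z::
::::ZZ:::
:::::::::
:::::::::
gen 27: :::::::::
:::::Z>::
:::::Z:Z:
:::Z:ZZZ:
:::Z::Z::
::::ZZ:::
:::::::::
:::::::::
gen 28: :::::::::
:::::ZZ::
:::::ZvZ:
:::Z:ZZZ:
:::Z::Z::
::::ZZ:::
:::::::::
:::::::::
gen 29: :::::::::
:::::ZZ::
:::::<ZZ:
:::Z:ZZZ:
:::Z::Z::
::::ZZ:::
:::::::::
:::::::::
gen 30: :::::::::
:::::ZZ::
::::::ZZ:
:::Z:vZZ:
:::Z::Z::
::::ZZ:::
:::::::::
:::::::::
gen 31: :::::::::
:::::ZZ::
::::::ZZ:
:::Z::>Z:
:::Z::Z::
::::ZZ:::
:::::::::
:::::::::
gen 32: :::::::::
:::::ZZ::
::::::^Z:
:::Z:::Z:
:::Z::Z::
::::ZZ:::
:::::::::
:::::::::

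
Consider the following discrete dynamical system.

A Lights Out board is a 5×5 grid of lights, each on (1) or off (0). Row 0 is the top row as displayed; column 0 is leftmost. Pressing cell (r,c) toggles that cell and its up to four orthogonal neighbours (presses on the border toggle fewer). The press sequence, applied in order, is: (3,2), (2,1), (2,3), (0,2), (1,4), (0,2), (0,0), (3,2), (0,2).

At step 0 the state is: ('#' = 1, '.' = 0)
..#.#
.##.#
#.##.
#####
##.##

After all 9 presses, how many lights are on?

12

[0] ..#.#
.##.#
#.##.
#####
##.##
[1] ..#.#
.##.#
#..#.
#...#
#####
[2] ..#.#
..#.#
.###.
##..#
#####
[3] ..#.#
..###
.#..#
##.##
#####
[4] .#.##
...##
.#..#
##.##
#####
[5] .#.#.
.....
.#...
##.##
#####
[6] ..#..
..#..
.#...
##.##
#####
[7] ###..
#.#..
.#...
##.##
#####
[8] ###..
#.#..
.##..
#.#.#
##.##
[9] #..#.
#....
.##..
#.#.#
##.##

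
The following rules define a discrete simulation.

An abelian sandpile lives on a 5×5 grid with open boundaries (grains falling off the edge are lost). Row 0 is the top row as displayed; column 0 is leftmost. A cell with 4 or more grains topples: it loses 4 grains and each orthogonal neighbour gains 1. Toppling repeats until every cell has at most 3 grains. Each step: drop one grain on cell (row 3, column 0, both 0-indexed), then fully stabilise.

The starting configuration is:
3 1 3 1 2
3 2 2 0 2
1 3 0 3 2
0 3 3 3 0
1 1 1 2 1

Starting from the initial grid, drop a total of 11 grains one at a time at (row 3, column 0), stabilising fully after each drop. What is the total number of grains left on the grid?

[0] 3 1 3 1 2
3 2 2 0 2
1 3 0 3 2
0 3 3 3 0
1 1 1 2 1
[1] 3 1 3 1 2
3 2 2 0 2
1 3 0 3 2
1 3 3 3 0
1 1 1 2 1
[2] 3 1 3 1 2
3 2 2 0 2
1 3 0 3 2
2 3 3 3 0
1 1 1 2 1
[3] 3 1 3 1 2
3 2 2 0 2
1 3 0 3 2
3 3 3 3 0
1 1 1 2 1
[4] 3 1 3 1 2
3 3 2 1 2
3 0 3 0 3
1 2 1 1 1
2 2 2 3 1
[5] 3 1 3 1 2
3 3 2 1 2
3 0 3 0 3
2 2 1 1 1
2 2 2 3 1
[6] 3 1 3 1 2
3 3 2 1 2
3 0 3 0 3
3 2 1 1 1
2 2 2 3 1
[7] 0 3 3 1 2
2 0 3 1 2
1 2 3 0 3
1 3 1 1 1
3 2 2 3 1
[8] 0 3 3 1 2
2 0 3 1 2
1 2 3 0 3
2 3 1 1 1
3 2 2 3 1
[9] 0 3 3 1 2
2 0 3 1 2
1 2 3 0 3
3 3 1 1 1
3 2 2 3 1
[10] 0 3 3 1 2
2 0 3 1 2
2 3 3 0 3
2 1 2 1 1
1 0 3 3 1
[11] 0 3 3 1 2
2 0 3 1 2
2 3 3 0 3
3 1 2 1 1
1 0 3 3 1

44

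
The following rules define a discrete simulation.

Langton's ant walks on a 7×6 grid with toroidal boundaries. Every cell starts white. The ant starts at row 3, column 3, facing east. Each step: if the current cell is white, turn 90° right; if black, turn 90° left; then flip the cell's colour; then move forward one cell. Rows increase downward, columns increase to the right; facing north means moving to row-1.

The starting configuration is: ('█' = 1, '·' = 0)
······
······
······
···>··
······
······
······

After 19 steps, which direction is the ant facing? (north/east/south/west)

north

t=0: ······
······
······
···>··
······
······
······
t=1: ······
······
······
···█··
···v··
······
······
t=2: ······
······
······
···█··
··<█··
······
······
t=3: ······
······
······
··^█··
··██··
······
······
t=4: ······
······
······
··█>··
··██··
······
······
t=5: ······
······
···^··
··█···
··██··
······
······
t=6: ······
······
···█>·
··█···
··██··
······
······
t=7: ······
······
···██·
··█·v·
··██··
······
······
t=8: ······
······
···██·
··█<█·
··██··
······
······
t=9: ······
······
···^█·
··███·
··██··
······
······
t=10: ······
······
··<·█·
··███·
··██··
······
······
t=11: ······
··^···
··█·█·
··███·
··██··
······
······
t=12: ······
··█>··
··█·█·
··███·
··██··
······
······
t=13: ······
··██··
··█v█·
··███·
··██··
······
······
t=14: ······
··██··
··<██·
··███·
··██··
······
······
t=15: ······
··██··
···██·
··v██·
··██··
······
······
t=16: ······
··██··
···██·
···>█·
··██··
······
······
t=17: ······
··██··
···^█·
····█·
··██··
······
······
t=18: ······
··██··
··<·█·
····█·
··██··
······
······
t=19: ······
··^█··
··█·█·
····█·
··██··
······
······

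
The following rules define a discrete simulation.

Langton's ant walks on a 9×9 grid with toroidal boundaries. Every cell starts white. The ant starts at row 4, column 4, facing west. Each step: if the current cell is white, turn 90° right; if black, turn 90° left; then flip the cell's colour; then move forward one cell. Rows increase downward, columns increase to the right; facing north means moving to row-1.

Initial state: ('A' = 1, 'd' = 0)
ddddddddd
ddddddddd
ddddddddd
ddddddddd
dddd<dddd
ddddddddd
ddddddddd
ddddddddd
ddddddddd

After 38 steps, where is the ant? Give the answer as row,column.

5,7

step 0: ddddddddd
ddddddddd
ddddddddd
ddddddddd
dddd<dddd
ddddddddd
ddddddddd
ddddddddd
ddddddddd
step 1: ddddddddd
ddddddddd
ddddddddd
dddd^dddd
ddddAdddd
ddddddddd
ddddddddd
ddddddddd
ddddddddd
step 2: ddddddddd
ddddddddd
ddddddddd
ddddA>ddd
ddddAdddd
ddddddddd
ddddddddd
ddddddddd
ddddddddd
step 3: ddddddddd
ddddddddd
ddddddddd
ddddAAddd
ddddAvddd
ddddddddd
ddddddddd
ddddddddd
ddddddddd
step 4: ddddddddd
ddddddddd
ddddddddd
ddddAAddd
dddd<Addd
ddddddddd
ddddddddd
ddddddddd
ddddddddd
step 5: ddddddddd
ddddddddd
ddddddddd
ddddAAddd
dddddAddd
ddddvdddd
ddddddddd
ddddddddd
ddddddddd
step 6: ddddddddd
ddddddddd
ddddddddd
ddddAAddd
dddddAddd
ddd<Adddd
ddddddddd
ddddddddd
ddddddddd
step 7: ddddddddd
ddddddddd
ddddddddd
ddddAAddd
ddd^dAddd
dddAAdddd
ddddddddd
ddddddddd
ddddddddd
step 8: ddddddddd
ddddddddd
ddddddddd
ddddAAddd
dddA>Addd
dddAAdddd
ddddddddd
ddddddddd
ddddddddd
step 9: ddddddddd
ddddddddd
ddddddddd
ddddAAddd
dddAAAddd
dddAvdddd
ddddddddd
ddddddddd
ddddddddd
step 10: ddddddddd
ddddddddd
ddddddddd
ddddAAddd
dddAAAddd
dddAd>ddd
ddddddddd
ddddddddd
ddddddddd
step 11: ddddddddd
ddddddddd
ddddddddd
ddddAAddd
dddAAAddd
dddAdAddd
dddddvddd
ddddddddd
ddddddddd
step 12: ddddddddd
ddddddddd
ddddddddd
ddddAAddd
dddAAAddd
dddAdAddd
dddd<Addd
ddddddddd
ddddddddd
step 13: ddddddddd
ddddddddd
ddddddddd
ddddAAddd
dddAAAddd
dddA^Addd
ddddAAddd
ddddddddd
ddddddddd
step 14: ddddddddd
ddddddddd
ddddddddd
ddddAAddd
dddAAAddd
dddAA>ddd
ddddAAddd
ddddddddd
ddddddddd
step 15: ddddddddd
ddddddddd
ddddddddd
ddddAAddd
dddAA^ddd
dddAAdddd
ddddAAddd
ddddddddd
ddddddddd
step 16: ddddddddd
ddddddddd
ddddddddd
ddddAAddd
dddA<dddd
dddAAdddd
ddddAAddd
ddddddddd
ddddddddd
step 17: ddddddddd
ddddddddd
ddddddddd
ddddAAddd
dddAddddd
dddAvdddd
ddddAAddd
ddddddddd
ddddddddd
step 18: ddddddddd
ddddddddd
ddddddddd
ddddAAddd
dddAddddd
dddAd>ddd
ddddAAddd
ddddddddd
ddddddddd
step 19: ddddddddd
ddddddddd
ddddddddd
ddddAAddd
dddAddddd
dddAdAddd
ddddAvddd
ddddddddd
ddddddddd
step 20: ddddddddd
ddddddddd
ddddddddd
ddddAAddd
dddAddddd
dddAdAddd
ddddAd>dd
ddddddddd
ddddddddd
step 21: ddddddddd
ddddddddd
ddddddddd
ddddAAddd
dddAddddd
dddAdAddd
ddddAdAdd
ddddddvdd
ddddddddd
step 22: ddddddddd
ddddddddd
ddddddddd
ddddAAddd
dddAddddd
dddAdAddd
ddddAdAdd
ddddd<Add
ddddddddd
step 23: ddddddddd
ddddddddd
ddddddddd
ddddAAddd
dddAddddd
dddAdAddd
ddddA^Add
dddddAAdd
ddddddddd
step 24: ddddddddd
ddddddddd
ddddddddd
ddddAAddd
dddAddddd
dddAdAddd
ddddAA>dd
dddddAAdd
ddddddddd
step 25: ddddddddd
ddddddddd
ddddddddd
ddddAAddd
dddAddddd
dddAdA^dd
ddddAAddd
dddddAAdd
ddddddddd
step 26: ddddddddd
ddddddddd
ddddddddd
ddddAAddd
dddAddddd
dddAdAA>d
ddddAAddd
dddddAAdd
ddddddddd
step 27: ddddddddd
ddddddddd
ddddddddd
ddddAAddd
dddAddddd
dddAdAAAd
ddddAAdvd
dddddAAdd
ddddddddd
step 28: ddddddddd
ddddddddd
ddddddddd
ddddAAddd
dddAddddd
dddAdAAAd
ddddAA<Ad
dddddAAdd
ddddddddd
step 29: ddddddddd
ddddddddd
ddddddddd
ddddAAddd
dddAddddd
dddAdA^Ad
ddddAAAAd
dddddAAdd
ddddddddd
step 30: ddddddddd
ddddddddd
ddddddddd
ddddAAddd
dddAddddd
dddAd<dAd
ddddAAAAd
dddddAAdd
ddddddddd
step 31: ddddddddd
ddddddddd
ddddddddd
ddddAAddd
dddAddddd
dddAdddAd
ddddAvAAd
dddddAAdd
ddddddddd
step 32: ddddddddd
ddddddddd
ddddddddd
ddddAAddd
dddAddddd
dddAdddAd
ddddAd>Ad
dddddAAdd
ddddddddd
step 33: ddddddddd
ddddddddd
ddddddddd
ddddAAddd
dddAddddd
dddAdd^Ad
ddddAddAd
dddddAAdd
ddddddddd
step 34: ddddddddd
ddddddddd
ddddddddd
ddddAAddd
dddAddddd
dddAddA>d
ddddAddAd
dddddAAdd
ddddddddd
step 35: ddddddddd
ddddddddd
ddddddddd
ddddAAddd
dddAddd^d
dddAddAdd
ddddAddAd
dddddAAdd
ddddddddd
step 36: ddddddddd
ddddddddd
ddddddddd
ddddAAddd
dddAdddA>
dddAddAdd
ddddAddAd
dddddAAdd
ddddddddd
step 37: ddddddddd
ddddddddd
ddddddddd
ddddAAddd
dddAdddAA
dddAddAdv
ddddAddAd
dddddAAdd
ddddddddd
step 38: ddddddddd
ddddddddd
ddddddddd
ddddAAddd
dddAdddAA
dddAddA<A
ddddAddAd
dddddAAdd
ddddddddd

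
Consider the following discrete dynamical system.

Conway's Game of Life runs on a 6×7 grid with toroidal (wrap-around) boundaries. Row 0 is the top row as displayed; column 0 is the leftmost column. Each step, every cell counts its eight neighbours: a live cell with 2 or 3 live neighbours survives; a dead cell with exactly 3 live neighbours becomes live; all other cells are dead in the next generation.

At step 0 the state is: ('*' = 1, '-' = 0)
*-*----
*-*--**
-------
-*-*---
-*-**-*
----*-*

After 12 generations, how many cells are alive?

8

[0] *-*----
*-*--**
-------
-*-*---
-*-**-*
----*-*
[1] *--*---
*-----*
***---*
*--**--
---**--
-**-*-*
[2] --**-*-
--*----
--**-*-
*---***
**-----
***-**-
[3] -----**
-*-----
-***-*-
*-****-
--**---
*---**-
[4] *---***
**--***
*----**
-----**
--*----
---***-
[5] -*-----
-*-----
-*-----
*----*-
---*--*
---*---
[6] --*----
***----
**-----
*-----*
----*-*
--*----
[7] --**---
*-*----
--*----
-*---**
*----**
---*---
[8] -***---
--*----
*-*---*
-*---*-
*---**-
--***-*
[9] -*--*--
*------
*-*---*
-*--**-
***----
*-----*
[10] -*----*
*-----*
*----**
---*-*-
--*--*-
--*---*
[11] -*---**
-*-----
*---**-
-----*-
--*****
***--**
[12] -----*-
-*--*--
----***
-------
--**---
-------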